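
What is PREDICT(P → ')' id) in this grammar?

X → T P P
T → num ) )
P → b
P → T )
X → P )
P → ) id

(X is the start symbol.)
PREDICT(P → ')' id) = (FIRST(RHS) \ {ε}) ∪ (FOLLOW(P) if ε ∈ FIRST(RHS), i.e. RHS ⇒* ε)
FIRST(')' id) = { ')' }
ε ∉ FIRST(')' id), so FOLLOW(P) is not added.
PREDICT(P → ')' id) = { ')' }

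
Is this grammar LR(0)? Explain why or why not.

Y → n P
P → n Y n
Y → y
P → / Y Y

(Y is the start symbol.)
Yes, the grammar is LR(0)

A grammar is LR(0) if no state in the canonical LR(0) collection has:
  - both a shift item (dot before a terminal) and a complete item (shift-reduce conflict), or
  - two or more complete items (reduce-reduce conflict; the accept item [Y' → Y .] counts as a complete item here).

Augment with Y' → Y and build the canonical LR(0) collection (I0 = CLOSURE({[Y' → . Y]}), then GOTO on every symbol after a dot until no new states appear). It has 11 states:
  I0: { [Y → . n P], [Y → . y], [Y' → . Y] }  — shift
  I1: { [Y' → Y .] }  — accept
  I2: { [P → . / Y Y], [P → . n Y n], [Y → n . P] }  — shift
  I3: { [Y → y .] }  — reduce
  I4: { [P → / . Y Y], [Y → . n P], [Y → . y] }  — shift
  I5: { [Y → n P .] }  — reduce
  I6: { [P → n . Y n], [Y → . n P], [Y → . y] }  — shift
  I7: { [P → n Y . n] }  — shift
  I8: { [P → n Y n .] }  — reduce
  I9: { [P → / Y . Y], [Y → . n P], [Y → . y] }  — shift
  I10: { [P → / Y Y .] }  — reduce

Every state is either a pure shift/goto state or contains exactly one complete item and nothing to shift — no conflicts. The grammar is LR(0).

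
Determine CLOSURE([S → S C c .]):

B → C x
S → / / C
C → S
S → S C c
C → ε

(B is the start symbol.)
{ [S → S C c .] }

To compute CLOSURE, for each item [A → α.Bβ] where B is a non-terminal, add [B → .γ] for all productions B → γ; repeat for the newly added items until nothing changes.

Start with: [S → S C c .]
The dot is at the end, so nothing is added.

CLOSURE = { [S → S C c .] }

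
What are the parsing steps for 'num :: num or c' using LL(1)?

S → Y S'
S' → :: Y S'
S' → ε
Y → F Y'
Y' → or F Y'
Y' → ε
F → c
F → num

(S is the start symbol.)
LL(1) parsing maintains a stack (initially the start symbol over $) and the input. At each step: if the stack top is a terminal, match it against the current input token; if it is a non-terminal N, replace it with the RHS of M[N, lookahead] (the unique production whose predict set contains the lookahead).

Stack is shown with the top on the left.

Stack         Input              Action
---------------------------------------
S $           num :: num or c $  output S → Y S'
Y S' $        num :: num or c $  output Y → F Y'
F Y' S' $     num :: num or c $  output F → num
num Y' S' $   num :: num or c $  match 'num'
Y' S' $       :: num or c $      output Y' → ε
S' $          :: num or c $      output S' → :: Y S'
:: Y S' $     :: num or c $      match '::'
Y S' $        num or c $         output Y → F Y'
F Y' S' $     num or c $         output F → num
num Y' S' $   num or c $         match 'num'
Y' S' $       or c $             output Y' → or F Y'
or F Y' S' $  or c $             match 'or'
F Y' S' $     c $                output F → c
c Y' S' $     c $                match 'c'
Y' S' $       $                  output Y' → ε
S' $          $                  output S' → ε
$             $                  accept

The string is accepted.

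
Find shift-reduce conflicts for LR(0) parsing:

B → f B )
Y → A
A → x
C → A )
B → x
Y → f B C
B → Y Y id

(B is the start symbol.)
A shift-reduce conflict occurs when an LR(0) state has both:
  - a complete (reduce) item [A → α .] (dot at the end), and
  - a shift item [B → β . c γ] (dot before a terminal).

Augment with B' → B and build the canonical LR(0) collection (I0 = CLOSURE({[B' → . B]}), then GOTO on every symbol after a dot until no new states appear). It has 16 states:
  I0: { [A → . x], [B → . Y Y id], [B → . f B )], [B → . x], [B' → . B], [Y → . A], [Y → . f B C] }  — shift
  I1: { [Y → A .] }  — reduce
  I2: { [B' → B .] }  — accept
  I3: { [A → . x], [B → Y . Y id], [Y → . A], [Y → . f B C] }  — shift
  I4: { [A → . x], [B → . Y Y id], [B → . f B )], [B → . x], [B → f . B )], [Y → . A], [Y → . f B C], [Y → f . B C] }  — shift
  I5: { [A → x .], [B → x .] }  — 2 reduces
  I6: { [A → . x], [B → f B . )], [C → . A )], [Y → f B . C] }  — shift
  I7: { [B → f B ) .] }  — reduce
  I8: { [C → A . )] }  — shift
  I9: { [Y → f B C .] }  — reduce
  I10: { [A → x .] }  — reduce
  I11: { [C → A ) .] }  — reduce
  I12: { [B → Y Y . id] }  — shift
  I13: { [A → . x], [B → . Y Y id], [B → . f B )], [B → . x], [Y → . A], [Y → . f B C], [Y → f . B C] }  — shift
  I14: { [A → . x], [C → . A )], [Y → f B . C] }  — shift
  I15: { [B → Y Y id .] }  — reduce

No state contains both a complete item and a shift item.

Answer: No shift-reduce conflicts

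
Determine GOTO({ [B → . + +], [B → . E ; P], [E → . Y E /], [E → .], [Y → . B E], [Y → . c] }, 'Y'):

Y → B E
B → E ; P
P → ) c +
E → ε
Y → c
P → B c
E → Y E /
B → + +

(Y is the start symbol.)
GOTO(I, 'Y') = CLOSURE({ [A → αX.β] : [A → α.Xβ] ∈ I, X = 'Y' })

Items with dot before 'Y', with the dot advanced:
  [E → . Y E /] → [E → Y . E /]
Closure of the advanced items:
  [E → Y . E /] has the dot before E: add [E → .], [E → . Y E /]
  [E → . Y E /] has the dot before Y: add [Y → . B E], [Y → . c]
  [Y → . B E] has the dot before B: add [B → . E ; P], [B → . + +]

GOTO = { [B → . + +], [B → . E ; P], [E → . Y E /], [E → .], [E → Y . E /], [Y → . B E], [Y → . c] }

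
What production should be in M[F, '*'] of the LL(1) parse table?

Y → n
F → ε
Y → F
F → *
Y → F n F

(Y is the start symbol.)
To find M[F, '*'], we find productions for F where '*' is in the predict set (PREDICT(N → α) = (FIRST(α) \ {ε}) ∪ (FOLLOW(N) if α ⇒* ε)).

Relevant sets:
  FOLLOW(F) = { $, 'n' }

F → ε: PREDICT = { $, 'n' }
F → *: PREDICT = { '*' }
  '*' is in predict set, so this production goes in M[F, '*']

M[F, '*'] = F → *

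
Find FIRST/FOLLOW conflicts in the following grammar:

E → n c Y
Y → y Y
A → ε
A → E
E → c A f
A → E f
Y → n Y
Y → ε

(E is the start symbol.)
A FIRST/FOLLOW conflict occurs when a non-terminal N has a nullable alternative N → β (β ⇒* ε) and another alternative N → α with FIRST(α) ∩ FOLLOW(N) ≠ ∅: on such a lookahead the parser cannot decide between expanding α and letting N vanish via β.

Nullable non-terminals: A, Y.
FIRST sets used below: FIRST(E) = { 'c', 'n' }

A: nullable alternative(s) A → ε; FOLLOW(A) = { 'f' }
  A → ε: FIRST \ {ε} = { } — this is the only nullable alternative, skip
  A → E: FIRST \ {ε} = { 'c', 'n' } — disjoint from FOLLOW(A)
  A → E f: FIRST \ {ε} = { 'c', 'n' } — disjoint from FOLLOW(A)

Y: nullable alternative(s) Y → ε; FOLLOW(Y) = { $, 'f' }
  Y → y Y: FIRST \ {ε} = { 'y' } — disjoint from FOLLOW(Y)
  Y → n Y: FIRST \ {ε} = { 'n' } — disjoint from FOLLOW(Y)
  Y → ε: FIRST \ {ε} = { } — this is the only nullable alternative, skip

E has no nullable alternative, so no FIRST/FOLLOW check is needed there.

No FIRST/FOLLOW conflicts found.

Answer: No FIRST/FOLLOW conflicts.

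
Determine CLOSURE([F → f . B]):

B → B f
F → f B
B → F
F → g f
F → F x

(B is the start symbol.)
To compute CLOSURE, for each item [A → α.Bβ] where B is a non-terminal, add [B → .γ] for all productions B → γ; repeat for the newly added items until nothing changes.

Start with: [F → f . B]
  [F → f . B] has the dot before B: add [B → . B f], [B → . F]
  [B → . F] has the dot before F: add [F → . f B], [F → . g f], [F → . F x]
No further items can be added.

CLOSURE = { [B → . B f], [B → . F], [F → . F x], [F → . f B], [F → . g f], [F → f . B] }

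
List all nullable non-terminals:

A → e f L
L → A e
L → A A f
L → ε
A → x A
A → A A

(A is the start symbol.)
ε-productions: L → ε
So L is immediately nullable.
No further non-terminal can be added: every production for the remaining non-terminals contains a terminal or a non-nullable non-terminal.
Nullable = { 'L' }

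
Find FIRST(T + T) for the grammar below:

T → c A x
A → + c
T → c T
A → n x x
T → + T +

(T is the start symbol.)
FIRST sets of the non-terminals involved (from the grammar, by fixed-point iteration):
  FIRST(T) = { '+', 'c' }

To compute FIRST(T + T), process the symbols left to right:
Symbol T is a non-terminal. Add FIRST(T) \ {ε} = { '+', 'c' }
T is not nullable (ε ∉ FIRST(T)), so stop here.
FIRST(T + T) = { '+', 'c' }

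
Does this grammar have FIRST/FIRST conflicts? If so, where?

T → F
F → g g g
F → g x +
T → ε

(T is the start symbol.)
Yes. F → g g g / F → g x '+' on { 'g' }

A FIRST/FIRST conflict occurs when two productions N → α and N → β for the same non-terminal have FIRST(α) ∩ FIRST(β) ≠ ∅ (with ε ∈ FIRST of a nullable right-hand side, so two nullable alternatives also conflict).

FIRST sets of the non-terminals at (or reachable through a nullable prefix from) the front of some alternative:
  FIRST(F) = { 'g' }

Productions for T:
  T → F: FIRST = { 'g' }
  T → ε: FIRST = { ε }
Productions for F:
  F → g g g: FIRST = { 'g' }
  F → g x +: FIRST = { 'g' }

Conflict for F: F → g g g and F → g x +
  Overlap: { 'g' }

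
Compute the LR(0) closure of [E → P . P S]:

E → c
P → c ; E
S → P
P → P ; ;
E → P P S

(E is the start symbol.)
To compute CLOSURE, for each item [A → α.Bβ] where B is a non-terminal, add [B → .γ] for all productions B → γ; repeat for the newly added items until nothing changes.

Start with: [E → P . P S]
  [E → P . P S] has the dot before P: add [P → . c ; E], [P → . P ; ;]
No further items can be added.

CLOSURE = { [E → P . P S], [P → . P ; ;], [P → . c ; E] }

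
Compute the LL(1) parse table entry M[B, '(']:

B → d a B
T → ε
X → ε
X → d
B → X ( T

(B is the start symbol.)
To find M[B, '('], we find productions for B where '(' is in the predict set (PREDICT(N → α) = (FIRST(α) \ {ε}) ∪ (FOLLOW(N) if α ⇒* ε)).

Relevant sets:
  FIRST(X) = { 'd', ε }

B → d a B: PREDICT = { 'd' }
B → X ( T: PREDICT = { '(', 'd' }
  '(' is in predict set, so this production goes in M[B, '(']

M[B, '('] = B → X ( T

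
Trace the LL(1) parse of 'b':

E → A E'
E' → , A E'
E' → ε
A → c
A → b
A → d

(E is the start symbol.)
Stack is shown with the top on the left.

Stack   Input  Action
---------------------
E $     b $    output E → A E'
A E' $  b $    output A → b
b E' $  b $    match 'b'
E' $    $      output E' → ε
$       $      accept

The string is accepted.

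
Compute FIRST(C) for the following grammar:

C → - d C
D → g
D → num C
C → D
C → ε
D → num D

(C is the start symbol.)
FIRST sets of the other non-terminals involved (by the same procedure, iterated to a fixed point):
  FIRST(D) = { 'g', 'num' }

From C → - d C:
  - '-' is a terminal: add '-' and stop
From C → D:
  - D is a non-terminal: add FIRST(D) \ {ε} = { 'g', 'num' }
    D is not nullable, so stop
From C → ε:
  - ε-production, so ε ∈ FIRST(C)

Collecting: FIRST(C) = { '-', 'g', 'num', ε }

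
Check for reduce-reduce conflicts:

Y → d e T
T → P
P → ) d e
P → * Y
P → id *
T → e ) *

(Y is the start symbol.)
A reduce-reduce conflict occurs when an LR(0) state has two complete items [A → α .] and [B → β .] — both call for a reduction, and with no lookahead the parser cannot choose between them.

Augment with Y' → Y and build the canonical LR(0) collection (I0 = CLOSURE({[Y' → . Y]}), then GOTO on every symbol after a dot until no new states appear). It has 16 states:
  I0: { [Y → . d e T], [Y' → . Y] }  — shift
  I1: { [Y' → Y .] }  — accept
  I2: { [Y → d . e T] }  — shift
  I3: { [P → . ) d e], [P → . * Y], [P → . id *], [T → . P], [T → . e ) *], [Y → d e . T] }  — shift
  I4: { [P → ) . d e] }  — shift
  I5: { [P → * . Y], [Y → . d e T] }  — shift
  I6: { [T → P .] }  — reduce
  I7: { [Y → d e T .] }  — reduce
  I8: { [T → e . ) *] }  — shift
  I9: { [P → id . *] }  — shift
  I10: { [P → id * .] }  — reduce
  I11: { [T → e ) . *] }  — shift
  I12: { [T → e ) * .] }  — reduce
  I13: { [P → * Y .] }  — reduce
  I14: { [P → ) d . e] }  — shift
  I15: { [P → ) d e .] }  — reduce

No state contains more than one complete item.

Answer: No reduce-reduce conflicts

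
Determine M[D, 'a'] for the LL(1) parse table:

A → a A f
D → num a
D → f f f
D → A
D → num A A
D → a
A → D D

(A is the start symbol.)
D → A, D → a

To find M[D, 'a'], we find productions for D where 'a' is in the predict set (PREDICT(N → α) = (FIRST(α) \ {ε}) ∪ (FOLLOW(N) if α ⇒* ε)).

Relevant sets:
  FIRST(A) = { 'a', 'f', 'num' }

D → num a: PREDICT = { 'num' }
D → f f f: PREDICT = { 'f' }
D → A: PREDICT = { 'a', 'f', 'num' }
  'a' is in predict set, so this production goes in M[D, 'a']
D → num A A: PREDICT = { 'num' }
D → a: PREDICT = { 'a' }
  'a' is in predict set, so this production goes in M[D, 'a']

M[D, 'a'] = D → A, D → a  (a multiply-defined cell — the grammar is not LL(1))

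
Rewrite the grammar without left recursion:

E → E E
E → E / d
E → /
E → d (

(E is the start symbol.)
E → / E'
E → d ( E'
E' → E E'
E' → / d E'
E' → ε

E is directly left-recursive. The standard transformation for
  A → A α₁ | ... | A α_m | β₁ | ... | β_n
is
  A  → β₁ A' | ... | β_n A'
  A' → α₁ A' | ... | α_m A' | ε

E → / becomes E → / E'
E → d ( becomes E → d ( E'
E → E E becomes E' → E E'
E → E / d becomes E' → / d E'
Add E' → ε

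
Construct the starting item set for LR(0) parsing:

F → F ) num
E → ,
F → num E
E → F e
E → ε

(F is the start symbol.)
{ [F → . F ) num], [F → . num E], [F' → . F] }

First, augment the grammar with F' → F
I₀ = CLOSURE({ [F' → . F] }):
  [F' → . F] has the dot before F: add [F → . F ) num], [F → . num E]
No further items can be added.

I₀ = { [F → . F ) num], [F → . num E], [F' → . F] }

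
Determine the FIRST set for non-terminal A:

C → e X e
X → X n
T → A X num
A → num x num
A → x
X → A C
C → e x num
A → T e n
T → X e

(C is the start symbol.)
{ 'num', 'x' }

To compute FIRST(A), examine every production with A on the left-hand side, reading each right-hand side left to right until a non-nullable symbol is reached.

FIRST sets of the other non-terminals involved (by the same procedure, iterated to a fixed point):
  FIRST(T) = { 'num', 'x' }

From A → num x num:
  - num is a terminal: add 'num' and stop
From A → x:
  - x is a terminal: add 'x' and stop
From A → T e n:
  - T is a non-terminal: add FIRST(T) \ {ε} = { 'num', 'x' }
    T is not nullable, so stop

Collecting: FIRST(A) = { 'num', 'x' }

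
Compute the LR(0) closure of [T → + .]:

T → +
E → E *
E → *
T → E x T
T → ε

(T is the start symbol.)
To compute CLOSURE, for each item [A → α.Bβ] where B is a non-terminal, add [B → .γ] for all productions B → γ; repeat for the newly added items until nothing changes.

Start with: [T → + .]
The dot is at the end, so nothing is added.

CLOSURE = { [T → + .] }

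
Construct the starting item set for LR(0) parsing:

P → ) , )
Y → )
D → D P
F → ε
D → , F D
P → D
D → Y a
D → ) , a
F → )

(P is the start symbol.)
{ [D → . ) , a], [D → . , F D], [D → . D P], [D → . Y a], [P → . ) , )], [P → . D], [P' → . P], [Y → . )] }

First, augment the grammar with P' → P
I₀ = CLOSURE({ [P' → . P] }):
  [P' → . P] has the dot before P: add [P → . ) , )], [P → . D]
  [P → . D] has the dot before D: add [D → . D P], [D → . , F D], [D → . Y a], [D → . ) , a]
  [D → . Y a] has the dot before Y: add [Y → . )]
No further items can be added.

I₀ = { [D → . ) , a], [D → . , F D], [D → . D P], [D → . Y a], [P → . ) , )], [P → . D], [P' → . P], [Y → . )] }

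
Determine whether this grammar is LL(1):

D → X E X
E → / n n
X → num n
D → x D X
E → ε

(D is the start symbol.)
A grammar is LL(1) if for each non-terminal N with multiple productions, the predict sets of those productions are pairwise disjoint, where PREDICT(N → α) = (FIRST(α) \ {ε}) ∪ (FOLLOW(N) if α ⇒* ε).

Relevant sets:
  FIRST(X) = { 'num' }
  FOLLOW(E) = { 'num' }

For D:
  PREDICT(D → X E X) = { 'num' }
  PREDICT(D → x D X) = { 'x' }
For E:
  PREDICT(E → '/' n n) = { '/' }
  PREDICT(E → ε) = { 'num' }
X has a single production, so nothing to check there.

All predict sets are disjoint. The grammar IS LL(1).

Answer: Yes, the grammar is LL(1).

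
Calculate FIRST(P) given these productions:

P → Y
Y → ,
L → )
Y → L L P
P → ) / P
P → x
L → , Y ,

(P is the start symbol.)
FIRST sets of the other non-terminals involved (by the same procedure, iterated to a fixed point):
  FIRST(Y) = { ')', ',' }

From P → Y:
  - Y is a non-terminal: add FIRST(Y) \ {ε} = { ')', ',' }
    Y is not nullable, so stop
From P → ) / P:
  - ')' is a terminal: add ')' and stop
From P → x:
  - x is a terminal: add 'x' and stop

Collecting: FIRST(P) = { ')', ',', 'x' }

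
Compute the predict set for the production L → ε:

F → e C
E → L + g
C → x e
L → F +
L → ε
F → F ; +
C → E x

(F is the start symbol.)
PREDICT(L → ε) = (FIRST(RHS) \ {ε}) ∪ (FOLLOW(L) if ε ∈ FIRST(RHS), i.e. RHS ⇒* ε)
The right-hand side is ε (FIRST(ε) = { ε }), so the predict set is FOLLOW(L) = { '+' }
PREDICT(L → ε) = { '+' }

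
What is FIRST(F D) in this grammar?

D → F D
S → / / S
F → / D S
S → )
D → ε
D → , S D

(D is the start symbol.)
FIRST sets of the non-terminals involved (from the grammar, by fixed-point iteration):
  FIRST(F) = { '/' }

To compute FIRST(F D), process the symbols left to right:
Symbol F is a non-terminal. Add FIRST(F) \ {ε} = { '/' }
F is not nullable (ε ∉ FIRST(F)), so stop here.
FIRST(F D) = { '/' }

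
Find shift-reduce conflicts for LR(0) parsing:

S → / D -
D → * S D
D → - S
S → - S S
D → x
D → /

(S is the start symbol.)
No shift-reduce conflicts

A shift-reduce conflict occurs when an LR(0) state has both:
  - a complete (reduce) item [A → α .] (dot at the end), and
  - a shift item [B → β . c γ] (dot before a terminal).

Augment with S' → S and build the canonical LR(0) collection (I0 = CLOSURE({[S' → . S]}), then GOTO on every symbol after a dot until no new states appear). It has 15 states:
  I0: { [S → . - S S], [S → . / D -], [S' → . S] }  — shift
  I1: { [S → - . S S], [S → . - S S], [S → . / D -] }  — shift
  I2: { [D → . * S D], [D → . - S], [D → . /], [D → . x], [S → / . D -] }  — shift
  I3: { [S' → S .] }  — accept
  I4: { [D → * . S D], [S → . - S S], [S → . / D -] }  — shift
  I5: { [D → - . S], [S → . - S S], [S → . / D -] }  — shift
  I6: { [D → / .] }  — reduce
  I7: { [S → / D . -] }  — shift
  I8: { [D → x .] }  — reduce
  I9: { [S → / D - .] }  — reduce
  I10: { [D → - S .] }  — reduce
  I11: { [D → * S . D], [D → . * S D], [D → . - S], [D → . /], [D → . x] }  — shift
  I12: { [D → * S D .] }  — reduce
  I13: { [S → - S . S], [S → . - S S], [S → . / D -] }  — shift
  I14: { [S → - S S .] }  — reduce

No state contains both a complete item and a shift item.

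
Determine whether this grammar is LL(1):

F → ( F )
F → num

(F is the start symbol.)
A grammar is LL(1) if for each non-terminal N with multiple productions, the predict sets of those productions are pairwise disjoint, where PREDICT(N → α) = (FIRST(α) \ {ε}) ∪ (FOLLOW(N) if α ⇒* ε).

For F:
  PREDICT(F → '(' F ')') = { '(' }
  PREDICT(F → num) = { 'num' }

All predict sets are disjoint. The grammar IS LL(1).

Answer: Yes, the grammar is LL(1).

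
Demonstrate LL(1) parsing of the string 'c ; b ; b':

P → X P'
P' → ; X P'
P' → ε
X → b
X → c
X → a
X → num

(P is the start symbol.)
LL(1) parsing maintains a stack (initially the start symbol over $) and the input. At each step: if the stack top is a terminal, match it against the current input token; if it is a non-terminal N, replace it with the RHS of M[N, lookahead] (the unique production whose predict set contains the lookahead).

Stack is shown with the top on the left.

Stack     Input        Action
-----------------------------
P $       c ; b ; b $  output P → X P'
X P' $    c ; b ; b $  output X → c
c P' $    c ; b ; b $  match 'c'
P' $      ; b ; b $    output P' → ; X P'
; X P' $  ; b ; b $    match ';'
X P' $    b ; b $      output X → b
b P' $    b ; b $      match 'b'
P' $      ; b $        output P' → ; X P'
; X P' $  ; b $        match ';'
X P' $    b $          output X → b
b P' $    b $          match 'b'
P' $      $            output P' → ε
$         $            accept

The string is accepted.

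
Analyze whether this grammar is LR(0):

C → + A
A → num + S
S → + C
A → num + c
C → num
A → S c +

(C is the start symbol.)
Yes, the grammar is LR(0)

A grammar is LR(0) if no state in the canonical LR(0) collection has:
  - both a shift item (dot before a terminal) and a complete item (shift-reduce conflict), or
  - two or more complete items (reduce-reduce conflict; the accept item [C' → C .] counts as a complete item here).

Augment with C' → C and build the canonical LR(0) collection (I0 = CLOSURE({[C' → . C]}), then GOTO on every symbol after a dot until no new states appear). It has 14 states:
  I0: { [C → . + A], [C → . num], [C' → . C] }  — shift
  I1: { [A → . S c +], [A → . num + S], [A → . num + c], [C → + . A], [S → . + C] }  — shift
  I2: { [C' → C .] }  — accept
  I3: { [C → num .] }  — reduce
  I4: { [C → . + A], [C → . num], [S → + . C] }  — shift
  I5: { [C → + A .] }  — reduce
  I6: { [A → S . c +] }  — shift
  I7: { [A → num . + S], [A → num . + c] }  — shift
  I8: { [A → num + . S], [A → num + . c], [S → . + C] }  — shift
  I9: { [A → num + S .] }  — reduce
  I10: { [A → num + c .] }  — reduce
  I11: { [A → S c . +] }  — shift
  I12: { [A → S c + .] }  — reduce
  I13: { [S → + C .] }  — reduce

Every state is either a pure shift/goto state or contains exactly one complete item and nothing to shift — no conflicts. The grammar is LR(0).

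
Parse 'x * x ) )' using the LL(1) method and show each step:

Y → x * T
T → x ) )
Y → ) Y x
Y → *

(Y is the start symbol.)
Stack is shown with the top on the left.

Stack    Input        Action
----------------------------
Y $      x * x ) ) $  output Y → x * T
x * T $  x * x ) ) $  match 'x'
* T $    * x ) ) $    match '*'
T $      x ) ) $      output T → x ) )
x ) ) $  x ) ) $      match 'x'
) ) $    ) ) $        match ')'
) $      ) $          match ')'
$        $            accept

The string is accepted.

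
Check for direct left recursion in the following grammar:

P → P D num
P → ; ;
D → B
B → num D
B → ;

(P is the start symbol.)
Yes, P is left-recursive

P → P D num: LEFT RECURSIVE (starts with P)
P → ; ;: starts with ';'
D → B: starts with B
B → num D: starts with num
B → ;: starts with ';'

The grammar has direct left recursion on: P.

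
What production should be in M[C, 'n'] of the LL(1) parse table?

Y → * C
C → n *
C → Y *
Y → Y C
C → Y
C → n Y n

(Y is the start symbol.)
C → n *, C → n Y n

To find M[C, 'n'], we find productions for C where 'n' is in the predict set (PREDICT(N → α) = (FIRST(α) \ {ε}) ∪ (FOLLOW(N) if α ⇒* ε)).

Relevant sets:
  FIRST(Y) = { '*' }

C → n *: PREDICT = { 'n' }
  'n' is in predict set, so this production goes in M[C, 'n']
C → Y *: PREDICT = { '*' }
C → Y: PREDICT = { '*' }
C → n Y n: PREDICT = { 'n' }
  'n' is in predict set, so this production goes in M[C, 'n']

M[C, 'n'] = C → n *, C → n Y n  (a multiply-defined cell — the grammar is not LL(1))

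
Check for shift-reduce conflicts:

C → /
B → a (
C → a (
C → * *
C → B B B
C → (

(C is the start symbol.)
No shift-reduce conflicts

A shift-reduce conflict occurs when an LR(0) state has both:
  - a complete (reduce) item [A → α .] (dot at the end), and
  - a shift item [B → β . c γ] (dot before a terminal).

Augment with C' → C and build the canonical LR(0) collection (I0 = CLOSURE({[C' → . C]}), then GOTO on every symbol after a dot until no new states appear). It has 13 states:
  I0: { [B → . a (], [C → . (], [C → . * *], [C → . /], [C → . B B B], [C → . a (], [C' → . C] }  — shift
  I1: { [C → ( .] }  — reduce
  I2: { [C → * . *] }  — shift
  I3: { [C → / .] }  — reduce
  I4: { [B → . a (], [C → B . B B] }  — shift
  I5: { [C' → C .] }  — accept
  I6: { [B → a . (], [C → a . (] }  — shift
  I7: { [B → a ( .], [C → a ( .] }  — 2 reduces
  I8: { [B → . a (], [C → B B . B] }  — shift
  I9: { [B → a . (] }  — shift
  I10: { [B → a ( .] }  — reduce
  I11: { [C → B B B .] }  — reduce
  I12: { [C → * * .] }  — reduce

No state contains both a complete item and a shift item.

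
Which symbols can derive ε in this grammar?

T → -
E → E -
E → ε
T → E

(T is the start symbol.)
{ 'E', 'T' }

A non-terminal is nullable if it can derive ε (the empty string): either it has an ε-production, or it has a production whose right-hand side consists entirely of nullable non-terminals.

ε-productions: E → ε
So E is immediately nullable.
T → E: every symbol on the right is nullable, so T is nullable too.
Every non-terminal is now nullable.
Nullable = { 'E', 'T' }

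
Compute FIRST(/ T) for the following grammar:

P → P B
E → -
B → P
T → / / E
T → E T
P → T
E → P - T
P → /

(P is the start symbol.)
To compute FIRST(/ T), process the symbols left to right:
Symbol / is a terminal. Add '/' and stop.
FIRST(/ T) = { '/' }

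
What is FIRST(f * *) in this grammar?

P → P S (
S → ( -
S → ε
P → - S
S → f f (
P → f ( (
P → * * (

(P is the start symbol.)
{ 'f' }

To compute FIRST(f * *), process the symbols left to right:
Symbol f is a terminal. Add 'f' and stop.
FIRST(f * *) = { 'f' }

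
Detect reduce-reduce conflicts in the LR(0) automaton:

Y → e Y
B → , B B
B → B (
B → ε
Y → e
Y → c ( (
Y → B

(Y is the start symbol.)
A reduce-reduce conflict occurs when an LR(0) state has two complete items [A → α .] and [B → β .] — both call for a reduction, and with no lookahead the parser cannot choose between them.

Augment with Y' → Y and build the canonical LR(0) collection (I0 = CLOSURE({[Y' → . Y]}), then GOTO on every symbol after a dot until no new states appear). It has 12 states:
  I0: { [B → . , B B], [B → . B (], [B → .], [Y → . B], [Y → . c ( (], [Y → . e Y], [Y → . e], [Y' → . Y] }  — shift, reduce
  I1: { [B → , . B B], [B → . , B B], [B → . B (], [B → .] }  — shift, reduce
  I2: { [B → B . (], [Y → B .] }  — shift, reduce
  I3: { [Y' → Y .] }  — accept
  I4: { [Y → c . ( (] }  — shift
  I5: { [B → . , B B], [B → . B (], [B → .], [Y → . B], [Y → . c ( (], [Y → . e Y], [Y → . e], [Y → e . Y], [Y → e .] }  — shift, 2 reduces
  I6: { [Y → e Y .] }  — reduce
  I7: { [Y → c ( . (] }  — shift
  I8: { [Y → c ( ( .] }  — reduce
  I9: { [B → B ( .] }  — reduce
  I10: { [B → , B . B], [B → . , B B], [B → . B (], [B → .], [B → B . (] }  — shift, reduce
  I11: { [B → , B B .], [B → B . (] }  — shift, reduce

I5 contains complete items [B → .], [Y → e .] — reduce-reduce conflict.

Answer: Yes — I5: [B → .] vs [Y → e .]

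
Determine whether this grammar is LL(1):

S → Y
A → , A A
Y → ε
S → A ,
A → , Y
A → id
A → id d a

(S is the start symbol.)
A grammar is LL(1) if for each non-terminal N with multiple productions, the predict sets of those productions are pairwise disjoint, where PREDICT(N → α) = (FIRST(α) \ {ε}) ∪ (FOLLOW(N) if α ⇒* ε).

Relevant sets:
  FIRST(Y) = { ε }
  FIRST(A) = { ',', 'id' }
  FOLLOW(S) = { $ }

For S:
  PREDICT(S → Y) = { $ }
  PREDICT(S → A ',') = { ',', 'id' }
For A:
  PREDICT(A → ',' A A) = { ',' }
  PREDICT(A → ',' Y) = { ',' }
  PREDICT(A → id) = { 'id' }
  PREDICT(A → id d a) = { 'id' }
Y has a single production, so nothing to check there.

Conflict found: Predict set conflict for A: { ',' }
The grammar is NOT LL(1).

Answer: No. Predict set conflict for A: { ',' }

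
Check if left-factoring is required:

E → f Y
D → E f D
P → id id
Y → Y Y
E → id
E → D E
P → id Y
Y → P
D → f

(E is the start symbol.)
Yes, P has productions with common prefix 'id'

Left-factoring is needed when two productions for the same non-terminal
share a common prefix on the right-hand side.

Productions for E:
  E → f Y
  E → id
  E → D E
Productions for D:
  D → E f D
  D → f
Productions for P:
  P → id id
  P → id Y
Productions for Y:
  Y → Y Y
  Y → P

Found common prefix 'id' in productions for P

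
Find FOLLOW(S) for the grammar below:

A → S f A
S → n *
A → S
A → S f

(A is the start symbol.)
In A → S f A: S is followed by f A, add FIRST(f A) \ {ε} = { 'f' }
In A → S: S is at the end, add FOLLOW(A)
In A → S f: S is followed by f, add FIRST(f) \ {ε} = { 'f' }

The FOLLOW sets referred to above (computed the same way, to a fixed point):
  FOLLOW(A) = { $ }

Taking the union: FOLLOW(S) = { $, 'f' }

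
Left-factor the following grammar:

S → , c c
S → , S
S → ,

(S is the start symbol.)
Left-factoring transforms A → αβ₁ | αβ₂ into A → αA' and A' → β₁ | β₂
(α is the longest common prefix among the alternatives). Repeat until
no nonterminal has two alternatives with a common prefix.

Round 1: S has alternatives sharing prefix ','. Introduce S': S → , S'
  Add: S' → c c
  Add: S' → S
  Add: S' → ε

No remaining common prefixes — done.

Resulting grammar:
S → , S'
S' → c c
S' → S
S' → ε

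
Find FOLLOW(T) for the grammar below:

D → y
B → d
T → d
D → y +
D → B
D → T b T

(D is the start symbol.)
To compute FOLLOW(T), find every occurrence of T on a right-hand side N → α T β: add FIRST(β) \ {ε}, and if β is empty or nullable also add FOLLOW(N). Iterate to a fixed point.

In D → T b T: T is followed by b T, add FIRST(b T) \ {ε} = { 'b' }
In D → T b T: T is at the end, add FOLLOW(D)

The FOLLOW sets referred to above (computed the same way, to a fixed point):
  FOLLOW(D) = { $ }

Taking the union: FOLLOW(T) = { $, 'b' }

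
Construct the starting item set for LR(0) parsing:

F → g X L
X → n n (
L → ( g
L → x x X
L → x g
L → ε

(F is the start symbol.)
{ [F → . g X L], [F' → . F] }

First, augment the grammar with F' → F
I₀ = CLOSURE({ [F' → . F] }):
  [F' → . F] has the dot before F: add [F → . g X L]
No further items can be added.

I₀ = { [F → . g X L], [F' → . F] }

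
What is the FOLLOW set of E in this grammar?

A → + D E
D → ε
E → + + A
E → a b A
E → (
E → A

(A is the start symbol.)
{ $ }

To compute FOLLOW(E), find every occurrence of E on a right-hand side N → α E β: add FIRST(β) \ {ε}, and if β is empty or nullable also add FOLLOW(N). Iterate to a fixed point.

In A → + D E: E is at the end, add FOLLOW(A)

The FOLLOW sets referred to above (computed the same way, to a fixed point):
  FOLLOW(A) = { $ }

Taking the union: FOLLOW(E) = { $ }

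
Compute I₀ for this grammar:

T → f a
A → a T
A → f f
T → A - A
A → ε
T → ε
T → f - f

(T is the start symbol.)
First, augment the grammar with T' → T
I₀ = CLOSURE({ [T' → . T] }):
  [T' → . T] has the dot before T: add [T → . f a], [T → . A - A], [T → .], [T → . f - f]
  [T → . A - A] has the dot before A: add [A → . a T], [A → . f f], [A → .]
No further items can be added.

I₀ = { [A → . a T], [A → . f f], [A → .], [T → . A - A], [T → . f - f], [T → . f a], [T → .], [T' → . T] }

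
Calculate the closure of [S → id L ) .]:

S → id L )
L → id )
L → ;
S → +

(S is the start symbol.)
To compute CLOSURE, for each item [A → α.Bβ] where B is a non-terminal, add [B → .γ] for all productions B → γ; repeat for the newly added items until nothing changes.

Start with: [S → id L ) .]
The dot is at the end, so nothing is added.

CLOSURE = { [S → id L ) .] }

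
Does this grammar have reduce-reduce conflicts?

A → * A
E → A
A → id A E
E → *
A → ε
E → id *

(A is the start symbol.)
A reduce-reduce conflict occurs when an LR(0) state has two complete items [A → α .] and [B → β .] — both call for a reduction, and with no lookahead the parser cannot choose between them.

Augment with A' → A and build the canonical LR(0) collection (I0 = CLOSURE({[A' → . A]}), then GOTO on every symbol after a dot until no new states appear). It has 11 states:
  I0: { [A → . * A], [A → . id A E], [A → .], [A' → . A] }  — shift, reduce
  I1: { [A → * . A], [A → . * A], [A → . id A E], [A → .] }  — shift, reduce
  I2: { [A' → A .] }  — accept
  I3: { [A → . * A], [A → . id A E], [A → .], [A → id . A E] }  — shift, reduce
  I4: { [A → . * A], [A → . id A E], [A → .], [A → id A . E], [E → . *], [E → . A], [E → . id *] }  — shift, reduce
  I5: { [A → * . A], [A → . * A], [A → . id A E], [A → .], [E → * .] }  — shift, 2 reduces
  I6: { [E → A .] }  — reduce
  I7: { [A → id A E .] }  — reduce
  I8: { [A → . * A], [A → . id A E], [A → .], [A → id . A E], [E → id . *] }  — shift, reduce
  I9: { [A → * . A], [A → . * A], [A → . id A E], [A → .], [E → id * .] }  — shift, 2 reduces
  I10: { [A → * A .] }  — reduce

I5 contains complete items [A → .], [E → * .] — reduce-reduce conflict.
I9 contains complete items [A → .], [E → id * .] — reduce-reduce conflict.

Answer: Yes — I5: [A → .] vs [E → * .]; I9: [A → .] vs [E → id * .]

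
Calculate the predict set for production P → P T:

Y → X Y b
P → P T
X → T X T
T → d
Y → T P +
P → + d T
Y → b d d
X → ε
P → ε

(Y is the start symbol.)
PREDICT(P → P T) = (FIRST(RHS) \ {ε}) ∪ (FOLLOW(P) if ε ∈ FIRST(RHS), i.e. RHS ⇒* ε)
FIRST(P) = { '+', 'd', ε }
FIRST(T) = { 'd' }
FIRST(P T) = { '+', 'd' }
ε ∉ FIRST(P T), so FOLLOW(P) is not added.
PREDICT(P → P T) = { '+', 'd' }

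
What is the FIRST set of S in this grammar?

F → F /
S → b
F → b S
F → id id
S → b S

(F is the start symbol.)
{ 'b' }

To compute FIRST(S), examine every production with S on the left-hand side, reading each right-hand side left to right until a non-nullable symbol is reached.

From S → b:
  - b is a terminal: add 'b' and stop
From S → b S:
  - b is a terminal: add 'b' and stop

Collecting: FIRST(S) = { 'b' }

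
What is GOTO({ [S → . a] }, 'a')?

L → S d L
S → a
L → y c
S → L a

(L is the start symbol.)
{ [S → a .] }

GOTO(I, 'a') = CLOSURE({ [A → αX.β] : [A → α.Xβ] ∈ I, X = 'a' })

Items with dot before 'a', with the dot advanced:
  [S → . a] → [S → a .]
Closure adds nothing (no advanced item has the dot before a non-terminal).

GOTO = { [S → a .] }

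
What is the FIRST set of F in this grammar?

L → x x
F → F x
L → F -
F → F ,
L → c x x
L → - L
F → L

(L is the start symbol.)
To compute FIRST(F), examine every production with F on the left-hand side, reading each right-hand side left to right until a non-nullable symbol is reached.

FIRST sets of the other non-terminals involved (by the same procedure, iterated to a fixed point):
  FIRST(L) = { '-', 'c', 'x' }

From F → F x:
  - F is the symbol being defined: contributes nothing new
    F is not nullable, so stop
From F → F ,:
  - F is the symbol being defined: contributes nothing new
    F is not nullable, so stop
From F → L:
  - L is a non-terminal: add FIRST(L) \ {ε} = { '-', 'c', 'x' }
    L is not nullable, so stop

Collecting: FIRST(F) = { '-', 'c', 'x' }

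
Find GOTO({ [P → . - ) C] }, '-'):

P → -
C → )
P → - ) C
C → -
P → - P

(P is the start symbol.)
GOTO(I, '-') = CLOSURE({ [A → αX.β] : [A → α.Xβ] ∈ I, X = '-' })

Items with dot before '-', with the dot advanced:
  [P → . - ) C] → [P → - . ) C]
Closure adds nothing (no advanced item has the dot before a non-terminal).

GOTO = { [P → - . ) C] }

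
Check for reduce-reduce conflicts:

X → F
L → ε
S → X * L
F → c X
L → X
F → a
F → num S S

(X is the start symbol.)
A reduce-reduce conflict occurs when an LR(0) state has two complete items [A → α .] and [B → β .] — both call for a reduction, and with no lookahead the parser cannot choose between them.

Augment with X' → X and build the canonical LR(0) collection (I0 = CLOSURE({[X' → . X]}), then GOTO on every symbol after a dot until no new states appear). It has 13 states:
  I0: { [F → . a], [F → . c X], [F → . num S S], [X → . F], [X' → . X] }  — shift
  I1: { [X → F .] }  — reduce
  I2: { [X' → X .] }  — accept
  I3: { [F → a .] }  — reduce
  I4: { [F → . a], [F → . c X], [F → . num S S], [F → c . X], [X → . F] }  — shift
  I5: { [F → . a], [F → . c X], [F → . num S S], [F → num . S S], [S → . X * L], [X → . F] }  — shift
  I6: { [F → . a], [F → . c X], [F → . num S S], [F → num S . S], [S → . X * L], [X → . F] }  — shift
  I7: { [S → X . * L] }  — shift
  I8: { [F → . a], [F → . c X], [F → . num S S], [L → . X], [L → .], [S → X * . L], [X → . F] }  — shift, reduce
  I9: { [S → X * L .] }  — reduce
  I10: { [L → X .] }  — reduce
  I11: { [F → num S S .] }  — reduce
  I12: { [F → c X .] }  — reduce

No state contains more than one complete item.

Answer: No reduce-reduce conflicts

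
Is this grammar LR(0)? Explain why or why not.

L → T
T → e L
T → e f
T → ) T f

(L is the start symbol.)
Yes, the grammar is LR(0)

Augment with L' → L and build the canonical LR(0) collection (I0 = CLOSURE({[L' → . L]}), then GOTO on every symbol after a dot until no new states appear). It has 9 states:
  I0: { [L → . T], [L' → . L], [T → . ) T f], [T → . e L], [T → . e f] }  — shift
  I1: { [T → ) . T f], [T → . ) T f], [T → . e L], [T → . e f] }  — shift
  I2: { [L' → L .] }  — accept
  I3: { [L → T .] }  — reduce
  I4: { [L → . T], [T → . ) T f], [T → . e L], [T → . e f], [T → e . L], [T → e . f] }  — shift
  I5: { [T → e L .] }  — reduce
  I6: { [T → e f .] }  — reduce
  I7: { [T → ) T . f] }  — shift
  I8: { [T → ) T f .] }  — reduce

Every state is either a pure shift/goto state or contains exactly one complete item and nothing to shift — no conflicts. The grammar is LR(0).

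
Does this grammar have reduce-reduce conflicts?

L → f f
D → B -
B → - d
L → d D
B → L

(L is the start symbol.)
No reduce-reduce conflicts

A reduce-reduce conflict occurs when an LR(0) state has two complete items [A → α .] and [B → β .] — both call for a reduction, and with no lookahead the parser cannot choose between them.

Augment with L' → L and build the canonical LR(0) collection (I0 = CLOSURE({[L' → . L]}), then GOTO on every symbol after a dot until no new states appear). It has 11 states:
  I0: { [L → . d D], [L → . f f], [L' → . L] }  — shift
  I1: { [L' → L .] }  — accept
  I2: { [B → . - d], [B → . L], [D → . B -], [L → . d D], [L → . f f], [L → d . D] }  — shift
  I3: { [L → f . f] }  — shift
  I4: { [L → f f .] }  — reduce
  I5: { [B → - . d] }  — shift
  I6: { [D → B . -] }  — shift
  I7: { [L → d D .] }  — reduce
  I8: { [B → L .] }  — reduce
  I9: { [D → B - .] }  — reduce
  I10: { [B → - d .] }  — reduce

No state contains more than one complete item.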